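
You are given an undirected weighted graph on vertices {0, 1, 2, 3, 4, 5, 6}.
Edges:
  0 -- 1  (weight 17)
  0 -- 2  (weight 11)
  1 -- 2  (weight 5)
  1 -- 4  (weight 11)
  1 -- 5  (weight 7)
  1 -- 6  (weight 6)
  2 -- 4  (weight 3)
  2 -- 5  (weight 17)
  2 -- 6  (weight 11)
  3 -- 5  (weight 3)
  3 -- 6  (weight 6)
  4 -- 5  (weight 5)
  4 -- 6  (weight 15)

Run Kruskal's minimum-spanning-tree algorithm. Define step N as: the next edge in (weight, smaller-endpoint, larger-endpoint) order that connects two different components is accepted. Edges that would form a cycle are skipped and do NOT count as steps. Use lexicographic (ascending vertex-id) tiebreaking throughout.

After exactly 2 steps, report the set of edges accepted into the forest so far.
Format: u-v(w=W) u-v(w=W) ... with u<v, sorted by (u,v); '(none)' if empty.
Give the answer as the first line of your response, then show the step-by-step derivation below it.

2-4(w=3) 3-5(w=3)

step 1: add edge 2-4 (w=3); MST = {2-4(w=3)}
step 2: add edge 3-5 (w=3); MST = {2-4(w=3) 3-5(w=3)}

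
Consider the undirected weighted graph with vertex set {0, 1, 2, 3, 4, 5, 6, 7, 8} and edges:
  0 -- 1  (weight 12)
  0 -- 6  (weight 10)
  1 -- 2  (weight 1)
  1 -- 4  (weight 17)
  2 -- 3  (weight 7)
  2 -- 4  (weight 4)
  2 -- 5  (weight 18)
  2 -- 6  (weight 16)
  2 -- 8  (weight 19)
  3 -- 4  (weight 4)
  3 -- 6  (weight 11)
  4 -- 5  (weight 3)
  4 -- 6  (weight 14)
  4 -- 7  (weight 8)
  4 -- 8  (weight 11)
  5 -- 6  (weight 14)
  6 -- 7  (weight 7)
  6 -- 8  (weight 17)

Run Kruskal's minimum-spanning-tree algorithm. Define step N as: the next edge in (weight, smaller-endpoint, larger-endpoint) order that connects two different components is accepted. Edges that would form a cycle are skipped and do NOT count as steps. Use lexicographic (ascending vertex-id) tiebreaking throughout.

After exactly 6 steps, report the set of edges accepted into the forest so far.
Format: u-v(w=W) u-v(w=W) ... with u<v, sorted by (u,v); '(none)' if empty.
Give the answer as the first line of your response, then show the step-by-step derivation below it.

1-2(w=1) 2-4(w=4) 3-4(w=4) 4-5(w=3) 4-7(w=8) 6-7(w=7)

step 1: add edge 1-2 (w=1); MST = {1-2(w=1)}
step 2: add edge 4-5 (w=3); MST = {1-2(w=1) 4-5(w=3)}
step 3: add edge 2-4 (w=4); MST = {1-2(w=1) 2-4(w=4) 4-5(w=3)}
step 4: add edge 3-4 (w=4); MST = {1-2(w=1) 2-4(w=4) 3-4(w=4) 4-5(w=3)}
step 5: add edge 6-7 (w=7); MST = {1-2(w=1) 2-4(w=4) 3-4(w=4) 4-5(w=3) 6-7(w=7)}
step 6: add edge 4-7 (w=8); MST = {1-2(w=1) 2-4(w=4) 3-4(w=4) 4-5(w=3) 4-7(w=8) 6-7(w=7)}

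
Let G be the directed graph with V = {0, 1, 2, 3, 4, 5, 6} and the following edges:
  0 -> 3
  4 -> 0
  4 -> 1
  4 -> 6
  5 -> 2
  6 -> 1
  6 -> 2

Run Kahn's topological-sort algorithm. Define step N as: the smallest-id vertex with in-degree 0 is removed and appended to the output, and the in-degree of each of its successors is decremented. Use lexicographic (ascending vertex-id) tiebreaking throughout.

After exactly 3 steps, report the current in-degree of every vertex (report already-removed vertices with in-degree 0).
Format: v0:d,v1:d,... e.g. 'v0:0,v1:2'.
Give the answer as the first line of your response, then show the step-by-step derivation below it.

v0:0,v1:1,v2:2,v3:0,v4:0,v5:0,v6:0

step 1: output 4; order=[4]; indeg=(0,1,2,1,0,0,0)
step 2: output 0; order=[4,0]; indeg=(0,1,2,0,0,0,0)
step 3: output 3; order=[4,0,3]; indeg=(0,1,2,0,0,0,0)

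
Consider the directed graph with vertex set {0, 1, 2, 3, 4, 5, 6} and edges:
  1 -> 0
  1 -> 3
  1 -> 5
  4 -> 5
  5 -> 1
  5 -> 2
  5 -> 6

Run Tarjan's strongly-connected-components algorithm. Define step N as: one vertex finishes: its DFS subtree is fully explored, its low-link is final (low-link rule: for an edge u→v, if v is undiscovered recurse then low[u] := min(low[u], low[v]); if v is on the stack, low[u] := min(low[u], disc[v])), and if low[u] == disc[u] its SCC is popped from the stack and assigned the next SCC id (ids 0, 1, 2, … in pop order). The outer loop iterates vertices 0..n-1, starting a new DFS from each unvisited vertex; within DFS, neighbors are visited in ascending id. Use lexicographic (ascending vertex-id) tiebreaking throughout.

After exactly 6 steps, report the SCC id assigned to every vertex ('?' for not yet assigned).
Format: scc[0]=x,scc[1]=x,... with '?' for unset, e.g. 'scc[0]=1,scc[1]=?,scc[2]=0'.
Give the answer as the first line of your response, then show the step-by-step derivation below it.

scc[0]=0,scc[1]=4,scc[2]=2,scc[3]=1,scc[4]=?,scc[5]=4,scc[6]=3

step 1: low=(low[0]=0,low[1]=?,low[2]=?,low[3]=?,low[4]=?,low[5]=?,low[6]=?); scc=(scc[0]=0,scc[1]=?,scc[2]=?,scc[3]=?,scc[4]=?,scc[5]=?,scc[6]=?)
step 2: low=(low[0]=0,low[1]=1,low[2]=?,low[3]=2,low[4]=?,low[5]=?,low[6]=?); scc=(scc[0]=0,scc[1]=?,scc[2]=?,scc[3]=1,scc[4]=?,scc[5]=?,scc[6]=?)
step 3: low=(low[0]=0,low[1]=1,low[2]=4,low[3]=2,low[4]=?,low[5]=1,low[6]=?); scc=(scc[0]=0,scc[1]=?,scc[2]=2,scc[3]=1,scc[4]=?,scc[5]=?,scc[6]=?)
step 4: low=(low[0]=0,low[1]=1,low[2]=4,low[3]=2,low[4]=?,low[5]=1,low[6]=5); scc=(scc[0]=0,scc[1]=?,scc[2]=2,scc[3]=1,scc[4]=?,scc[5]=?,scc[6]=3)
step 5: low=(low[0]=0,low[1]=1,low[2]=4,low[3]=2,low[4]=?,low[5]=1,low[6]=5); scc=(scc[0]=0,scc[1]=?,scc[2]=2,scc[3]=1,scc[4]=?,scc[5]=?,scc[6]=3)
step 6: low=(low[0]=0,low[1]=1,low[2]=4,low[3]=2,low[4]=?,low[5]=1,low[6]=5); scc=(scc[0]=0,scc[1]=4,scc[2]=2,scc[3]=1,scc[4]=?,scc[5]=4,scc[6]=3)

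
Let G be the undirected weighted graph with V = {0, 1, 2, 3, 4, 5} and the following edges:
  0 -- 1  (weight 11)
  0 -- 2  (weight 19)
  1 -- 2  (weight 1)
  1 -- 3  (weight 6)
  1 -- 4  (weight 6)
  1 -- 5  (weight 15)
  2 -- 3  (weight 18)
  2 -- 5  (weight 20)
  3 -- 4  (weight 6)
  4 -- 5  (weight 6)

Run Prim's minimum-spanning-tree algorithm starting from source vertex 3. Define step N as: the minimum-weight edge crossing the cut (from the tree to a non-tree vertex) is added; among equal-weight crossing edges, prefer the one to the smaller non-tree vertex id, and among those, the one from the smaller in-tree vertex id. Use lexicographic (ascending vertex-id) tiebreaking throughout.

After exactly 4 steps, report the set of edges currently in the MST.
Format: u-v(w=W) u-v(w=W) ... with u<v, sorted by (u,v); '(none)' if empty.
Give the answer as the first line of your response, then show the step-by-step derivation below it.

1-2(w=1) 1-3(w=6) 1-4(w=6) 4-5(w=6)

step 1: add edge 1-3 (w=6); MST = {1-3(w=6)}
step 2: add edge 1-2 (w=1); MST = {1-2(w=1) 1-3(w=6)}
step 3: add edge 1-4 (w=6); MST = {1-2(w=1) 1-3(w=6) 1-4(w=6)}
step 4: add edge 4-5 (w=6); MST = {1-2(w=1) 1-3(w=6) 1-4(w=6) 4-5(w=6)}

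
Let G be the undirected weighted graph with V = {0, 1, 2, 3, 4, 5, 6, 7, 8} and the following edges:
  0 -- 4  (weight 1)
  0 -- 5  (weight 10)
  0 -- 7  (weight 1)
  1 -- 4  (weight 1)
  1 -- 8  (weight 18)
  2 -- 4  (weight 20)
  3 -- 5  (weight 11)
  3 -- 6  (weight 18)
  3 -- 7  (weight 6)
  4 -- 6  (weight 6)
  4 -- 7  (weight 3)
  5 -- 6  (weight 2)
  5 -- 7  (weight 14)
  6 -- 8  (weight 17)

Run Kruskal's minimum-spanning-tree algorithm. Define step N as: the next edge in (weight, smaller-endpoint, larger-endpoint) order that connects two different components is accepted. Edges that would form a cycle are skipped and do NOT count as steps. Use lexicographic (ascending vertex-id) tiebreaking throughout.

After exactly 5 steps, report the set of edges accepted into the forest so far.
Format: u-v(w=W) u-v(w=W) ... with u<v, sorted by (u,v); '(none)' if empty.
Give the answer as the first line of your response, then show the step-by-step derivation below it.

0-4(w=1) 0-7(w=1) 1-4(w=1) 3-7(w=6) 5-6(w=2)

step 1: add edge 0-4 (w=1); MST = {0-4(w=1)}
step 2: add edge 0-7 (w=1); MST = {0-4(w=1) 0-7(w=1)}
step 3: add edge 1-4 (w=1); MST = {0-4(w=1) 0-7(w=1) 1-4(w=1)}
step 4: add edge 5-6 (w=2); MST = {0-4(w=1) 0-7(w=1) 1-4(w=1) 5-6(w=2)}
step 5: add edge 3-7 (w=6); MST = {0-4(w=1) 0-7(w=1) 1-4(w=1) 3-7(w=6) 5-6(w=2)}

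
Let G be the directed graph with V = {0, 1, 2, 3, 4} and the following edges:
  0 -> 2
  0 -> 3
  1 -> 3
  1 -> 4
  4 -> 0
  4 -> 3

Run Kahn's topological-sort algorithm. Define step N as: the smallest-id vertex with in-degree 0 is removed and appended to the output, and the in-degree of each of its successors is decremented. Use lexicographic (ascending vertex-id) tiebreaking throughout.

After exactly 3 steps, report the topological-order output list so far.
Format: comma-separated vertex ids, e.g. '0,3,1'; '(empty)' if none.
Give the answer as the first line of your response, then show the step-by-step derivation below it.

1,4,0

step 1: output 1; order=[1]; indeg=(1,0,1,2,0)
step 2: output 4; order=[1,4]; indeg=(0,0,1,1,0)
step 3: output 0; order=[1,4,0]; indeg=(0,0,0,0,0)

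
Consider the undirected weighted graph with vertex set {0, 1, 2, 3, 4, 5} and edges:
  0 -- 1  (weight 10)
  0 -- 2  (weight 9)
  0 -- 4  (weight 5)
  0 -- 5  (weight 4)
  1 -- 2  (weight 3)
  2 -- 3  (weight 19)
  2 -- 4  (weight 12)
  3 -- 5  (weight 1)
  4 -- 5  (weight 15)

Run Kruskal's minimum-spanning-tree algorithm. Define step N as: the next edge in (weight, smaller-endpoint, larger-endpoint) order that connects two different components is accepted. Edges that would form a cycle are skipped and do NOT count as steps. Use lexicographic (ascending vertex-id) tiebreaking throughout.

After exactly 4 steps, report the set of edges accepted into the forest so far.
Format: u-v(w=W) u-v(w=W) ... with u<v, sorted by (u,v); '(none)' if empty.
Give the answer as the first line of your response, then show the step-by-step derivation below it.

0-4(w=5) 0-5(w=4) 1-2(w=3) 3-5(w=1)

step 1: add edge 3-5 (w=1); MST = {3-5(w=1)}
step 2: add edge 1-2 (w=3); MST = {1-2(w=3) 3-5(w=1)}
step 3: add edge 0-5 (w=4); MST = {0-5(w=4) 1-2(w=3) 3-5(w=1)}
step 4: add edge 0-4 (w=5); MST = {0-4(w=5) 0-5(w=4) 1-2(w=3) 3-5(w=1)}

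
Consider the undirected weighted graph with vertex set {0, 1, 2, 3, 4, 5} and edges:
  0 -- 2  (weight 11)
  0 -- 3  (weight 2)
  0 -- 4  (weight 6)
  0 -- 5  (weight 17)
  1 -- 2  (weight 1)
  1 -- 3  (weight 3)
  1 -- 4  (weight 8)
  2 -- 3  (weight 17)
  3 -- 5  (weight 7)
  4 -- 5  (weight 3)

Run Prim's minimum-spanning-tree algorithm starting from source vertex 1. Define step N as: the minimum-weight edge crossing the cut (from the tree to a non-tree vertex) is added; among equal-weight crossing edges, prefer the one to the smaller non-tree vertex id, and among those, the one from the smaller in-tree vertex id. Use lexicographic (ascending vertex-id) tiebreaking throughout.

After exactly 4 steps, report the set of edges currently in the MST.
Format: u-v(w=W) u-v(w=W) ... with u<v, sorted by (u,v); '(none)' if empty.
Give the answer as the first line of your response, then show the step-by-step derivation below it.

0-3(w=2) 0-4(w=6) 1-2(w=1) 1-3(w=3)

step 1: add edge 1-2 (w=1); MST = {1-2(w=1)}
step 2: add edge 1-3 (w=3); MST = {1-2(w=1) 1-3(w=3)}
step 3: add edge 0-3 (w=2); MST = {0-3(w=2) 1-2(w=1) 1-3(w=3)}
step 4: add edge 0-4 (w=6); MST = {0-3(w=2) 0-4(w=6) 1-2(w=1) 1-3(w=3)}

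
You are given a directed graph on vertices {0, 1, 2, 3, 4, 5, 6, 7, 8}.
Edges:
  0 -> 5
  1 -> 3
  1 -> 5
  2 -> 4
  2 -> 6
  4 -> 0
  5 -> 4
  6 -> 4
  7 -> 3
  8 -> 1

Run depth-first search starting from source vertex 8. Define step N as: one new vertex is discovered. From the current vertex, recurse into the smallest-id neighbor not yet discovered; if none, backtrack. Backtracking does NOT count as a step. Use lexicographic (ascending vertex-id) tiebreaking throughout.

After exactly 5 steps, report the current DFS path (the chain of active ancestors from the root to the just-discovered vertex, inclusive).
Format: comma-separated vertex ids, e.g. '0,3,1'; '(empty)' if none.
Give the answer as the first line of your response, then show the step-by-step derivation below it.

8,1,5,4

step 1: discover 8; path=8; order=8
step 2: discover 1; path=8>1; order=8,1
step 3: discover 3; path=8>1>3; order=8,1,3
step 4: discover 5; path=8>1>5; order=8,1,3,5
step 5: discover 4; path=8>1>5>4; order=8,1,3,5,4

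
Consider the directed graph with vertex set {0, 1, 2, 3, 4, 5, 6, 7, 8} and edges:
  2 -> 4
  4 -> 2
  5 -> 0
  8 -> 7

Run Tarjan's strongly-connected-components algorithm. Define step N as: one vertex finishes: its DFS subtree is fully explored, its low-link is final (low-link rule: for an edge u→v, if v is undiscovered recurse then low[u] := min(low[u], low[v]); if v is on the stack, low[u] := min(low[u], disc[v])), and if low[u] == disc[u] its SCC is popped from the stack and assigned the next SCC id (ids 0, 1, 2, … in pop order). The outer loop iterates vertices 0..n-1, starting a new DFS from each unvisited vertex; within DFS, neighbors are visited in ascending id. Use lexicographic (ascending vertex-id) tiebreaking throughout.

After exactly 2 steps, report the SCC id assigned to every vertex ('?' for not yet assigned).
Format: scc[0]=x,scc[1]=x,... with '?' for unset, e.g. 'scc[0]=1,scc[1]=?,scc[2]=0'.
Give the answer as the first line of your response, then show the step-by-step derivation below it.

scc[0]=0,scc[1]=1,scc[2]=?,scc[3]=?,scc[4]=?,scc[5]=?,scc[6]=?,scc[7]=?,scc[8]=?

step 1: low=(low[0]=0,low[1]=?,low[2]=?,low[3]=?,low[4]=?,low[5]=?,low[6]=?,low[7]=?,low[8]=?); scc=(scc[0]=0,scc[1]=?,scc[2]=?,scc[3]=?,scc[4]=?,scc[5]=?,scc[6]=?,scc[7]=?,scc[8]=?)
step 2: low=(low[0]=0,low[1]=1,low[2]=?,low[3]=?,low[4]=?,low[5]=?,low[6]=?,low[7]=?,low[8]=?); scc=(scc[0]=0,scc[1]=1,scc[2]=?,scc[3]=?,scc[4]=?,scc[5]=?,scc[6]=?,scc[7]=?,scc[8]=?)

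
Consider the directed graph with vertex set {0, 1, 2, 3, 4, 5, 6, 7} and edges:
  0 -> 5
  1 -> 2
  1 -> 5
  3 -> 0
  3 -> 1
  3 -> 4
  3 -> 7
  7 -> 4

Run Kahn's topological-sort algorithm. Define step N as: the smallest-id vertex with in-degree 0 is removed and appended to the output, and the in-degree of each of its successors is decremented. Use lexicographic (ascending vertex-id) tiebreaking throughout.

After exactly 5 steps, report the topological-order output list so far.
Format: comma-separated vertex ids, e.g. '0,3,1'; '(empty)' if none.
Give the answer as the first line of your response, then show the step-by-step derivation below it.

3,0,1,2,5

step 1: output 3; order=[3]; indeg=(0,0,1,0,1,2,0,0)
step 2: output 0; order=[3,0]; indeg=(0,0,1,0,1,1,0,0)
step 3: output 1; order=[3,0,1]; indeg=(0,0,0,0,1,0,0,0)
step 4: output 2; order=[3,0,1,2]; indeg=(0,0,0,0,1,0,0,0)
step 5: output 5; order=[3,0,1,2,5]; indeg=(0,0,0,0,1,0,0,0)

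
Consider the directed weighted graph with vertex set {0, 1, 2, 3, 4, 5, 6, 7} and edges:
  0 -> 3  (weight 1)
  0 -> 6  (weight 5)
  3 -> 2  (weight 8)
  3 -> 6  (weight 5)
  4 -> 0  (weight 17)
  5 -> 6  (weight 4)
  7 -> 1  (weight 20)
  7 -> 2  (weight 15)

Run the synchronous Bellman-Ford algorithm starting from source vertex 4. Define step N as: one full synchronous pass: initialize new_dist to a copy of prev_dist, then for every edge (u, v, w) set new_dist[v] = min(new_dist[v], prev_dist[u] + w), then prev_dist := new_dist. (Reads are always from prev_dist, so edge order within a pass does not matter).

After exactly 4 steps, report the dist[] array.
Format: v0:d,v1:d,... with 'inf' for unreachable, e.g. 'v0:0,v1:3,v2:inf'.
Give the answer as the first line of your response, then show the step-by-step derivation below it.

v0:17,v1:inf,v2:26,v3:18,v4:0,v5:inf,v6:22,v7:inf

step 1: dist = v0:17,v1:inf,v2:inf,v3:inf,v4:0,v5:inf,v6:inf,v7:inf
step 2: dist = v0:17,v1:inf,v2:inf,v3:18,v4:0,v5:inf,v6:22,v7:inf
step 3: dist = v0:17,v1:inf,v2:26,v3:18,v4:0,v5:inf,v6:22,v7:inf
step 4: dist = v0:17,v1:inf,v2:26,v3:18,v4:0,v5:inf,v6:22,v7:inf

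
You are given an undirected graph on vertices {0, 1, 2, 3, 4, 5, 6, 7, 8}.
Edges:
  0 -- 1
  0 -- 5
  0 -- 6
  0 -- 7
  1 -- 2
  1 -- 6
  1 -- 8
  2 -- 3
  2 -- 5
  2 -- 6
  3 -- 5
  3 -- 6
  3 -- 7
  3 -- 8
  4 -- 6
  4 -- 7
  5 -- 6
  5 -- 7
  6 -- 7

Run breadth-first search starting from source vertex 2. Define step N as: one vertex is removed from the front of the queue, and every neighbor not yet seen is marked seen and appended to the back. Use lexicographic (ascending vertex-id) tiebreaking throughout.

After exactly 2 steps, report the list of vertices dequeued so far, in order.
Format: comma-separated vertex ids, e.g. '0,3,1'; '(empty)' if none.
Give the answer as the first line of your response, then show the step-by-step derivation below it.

2,1

step 1: dequeue 2; queue=[1,3,5,6]; order=2
step 2: dequeue 1; queue=[3,5,6,0,8]; order=2,1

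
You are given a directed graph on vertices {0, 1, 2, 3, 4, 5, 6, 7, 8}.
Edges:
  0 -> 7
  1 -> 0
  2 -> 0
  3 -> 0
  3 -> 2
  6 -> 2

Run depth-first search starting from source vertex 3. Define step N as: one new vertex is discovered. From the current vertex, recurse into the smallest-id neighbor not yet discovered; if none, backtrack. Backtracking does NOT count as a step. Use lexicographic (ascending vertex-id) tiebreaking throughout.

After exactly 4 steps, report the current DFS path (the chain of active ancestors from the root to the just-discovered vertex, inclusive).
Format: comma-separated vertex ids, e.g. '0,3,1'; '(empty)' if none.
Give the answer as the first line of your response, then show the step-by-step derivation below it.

3,2

step 1: discover 3; path=3; order=3
step 2: discover 0; path=3>0; order=3,0
step 3: discover 7; path=3>0>7; order=3,0,7
step 4: discover 2; path=3>2; order=3,0,7,2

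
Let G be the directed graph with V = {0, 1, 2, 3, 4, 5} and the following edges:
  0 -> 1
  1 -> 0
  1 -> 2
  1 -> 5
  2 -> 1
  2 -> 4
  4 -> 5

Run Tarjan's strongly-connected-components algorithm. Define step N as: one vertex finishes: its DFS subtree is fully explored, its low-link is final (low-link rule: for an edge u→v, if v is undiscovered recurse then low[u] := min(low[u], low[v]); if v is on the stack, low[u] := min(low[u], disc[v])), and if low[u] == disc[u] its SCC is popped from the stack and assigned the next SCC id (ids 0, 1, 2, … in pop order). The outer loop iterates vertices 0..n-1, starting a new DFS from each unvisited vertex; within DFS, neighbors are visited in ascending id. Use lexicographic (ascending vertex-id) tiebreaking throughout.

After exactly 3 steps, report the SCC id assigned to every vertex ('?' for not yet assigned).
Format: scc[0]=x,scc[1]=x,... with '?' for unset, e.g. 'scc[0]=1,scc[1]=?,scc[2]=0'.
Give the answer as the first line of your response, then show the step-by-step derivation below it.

scc[0]=?,scc[1]=?,scc[2]=?,scc[3]=?,scc[4]=1,scc[5]=0

step 1: low=(low[0]=0,low[1]=0,low[2]=1,low[3]=?,low[4]=3,low[5]=4); scc=(scc[0]=?,scc[1]=?,scc[2]=?,scc[3]=?,scc[4]=?,scc[5]=0)
step 2: low=(low[0]=0,low[1]=0,low[2]=1,low[3]=?,low[4]=3,low[5]=4); scc=(scc[0]=?,scc[1]=?,scc[2]=?,scc[3]=?,scc[4]=1,scc[5]=0)
step 3: low=(low[0]=0,low[1]=0,low[2]=1,low[3]=?,low[4]=3,low[5]=4); scc=(scc[0]=?,scc[1]=?,scc[2]=?,scc[3]=?,scc[4]=1,scc[5]=0)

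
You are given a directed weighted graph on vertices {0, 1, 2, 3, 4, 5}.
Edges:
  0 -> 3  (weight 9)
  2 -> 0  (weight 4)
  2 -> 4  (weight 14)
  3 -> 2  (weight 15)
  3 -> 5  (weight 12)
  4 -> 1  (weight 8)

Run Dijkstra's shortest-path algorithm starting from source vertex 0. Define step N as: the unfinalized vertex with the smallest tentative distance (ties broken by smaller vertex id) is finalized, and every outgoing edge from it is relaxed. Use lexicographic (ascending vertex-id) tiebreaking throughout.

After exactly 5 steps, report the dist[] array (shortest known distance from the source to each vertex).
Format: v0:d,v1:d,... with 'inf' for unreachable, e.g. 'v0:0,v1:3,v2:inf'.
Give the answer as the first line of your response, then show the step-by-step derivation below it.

v0:0,v1:46,v2:24,v3:9,v4:38,v5:21

step 1: dist = v0:0,v1:inf,v2:inf,v3:9,v4:inf,v5:inf
step 2: dist = v0:0,v1:inf,v2:24,v3:9,v4:inf,v5:21
step 3: dist = v0:0,v1:inf,v2:24,v3:9,v4:inf,v5:21
step 4: dist = v0:0,v1:inf,v2:24,v3:9,v4:38,v5:21
step 5: dist = v0:0,v1:46,v2:24,v3:9,v4:38,v5:21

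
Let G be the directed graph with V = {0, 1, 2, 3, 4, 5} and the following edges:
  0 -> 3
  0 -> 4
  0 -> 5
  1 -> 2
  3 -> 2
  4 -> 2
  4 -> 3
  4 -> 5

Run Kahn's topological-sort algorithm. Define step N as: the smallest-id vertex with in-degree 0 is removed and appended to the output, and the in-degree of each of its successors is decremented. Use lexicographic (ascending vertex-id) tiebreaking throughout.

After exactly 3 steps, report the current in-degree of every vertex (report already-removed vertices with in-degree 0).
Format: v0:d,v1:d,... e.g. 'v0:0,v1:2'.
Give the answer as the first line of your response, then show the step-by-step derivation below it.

v0:0,v1:0,v2:1,v3:0,v4:0,v5:0

step 1: output 0; order=[0]; indeg=(0,0,3,1,0,1)
step 2: output 1; order=[0,1]; indeg=(0,0,2,1,0,1)
step 3: output 4; order=[0,1,4]; indeg=(0,0,1,0,0,0)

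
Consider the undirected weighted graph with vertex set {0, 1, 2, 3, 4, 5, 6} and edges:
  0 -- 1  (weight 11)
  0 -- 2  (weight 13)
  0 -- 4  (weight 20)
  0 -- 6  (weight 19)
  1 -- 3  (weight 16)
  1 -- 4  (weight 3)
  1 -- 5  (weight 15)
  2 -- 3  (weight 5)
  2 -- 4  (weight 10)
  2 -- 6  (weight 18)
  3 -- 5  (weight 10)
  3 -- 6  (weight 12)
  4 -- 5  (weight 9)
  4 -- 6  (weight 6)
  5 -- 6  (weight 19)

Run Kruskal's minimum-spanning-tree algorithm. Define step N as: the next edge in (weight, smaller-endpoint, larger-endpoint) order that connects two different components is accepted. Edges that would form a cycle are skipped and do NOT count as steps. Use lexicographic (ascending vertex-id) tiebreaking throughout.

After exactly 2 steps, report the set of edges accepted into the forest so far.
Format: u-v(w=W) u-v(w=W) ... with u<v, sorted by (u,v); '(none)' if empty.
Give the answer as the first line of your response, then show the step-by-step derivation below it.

1-4(w=3) 2-3(w=5)

step 1: add edge 1-4 (w=3); MST = {1-4(w=3)}
step 2: add edge 2-3 (w=5); MST = {1-4(w=3) 2-3(w=5)}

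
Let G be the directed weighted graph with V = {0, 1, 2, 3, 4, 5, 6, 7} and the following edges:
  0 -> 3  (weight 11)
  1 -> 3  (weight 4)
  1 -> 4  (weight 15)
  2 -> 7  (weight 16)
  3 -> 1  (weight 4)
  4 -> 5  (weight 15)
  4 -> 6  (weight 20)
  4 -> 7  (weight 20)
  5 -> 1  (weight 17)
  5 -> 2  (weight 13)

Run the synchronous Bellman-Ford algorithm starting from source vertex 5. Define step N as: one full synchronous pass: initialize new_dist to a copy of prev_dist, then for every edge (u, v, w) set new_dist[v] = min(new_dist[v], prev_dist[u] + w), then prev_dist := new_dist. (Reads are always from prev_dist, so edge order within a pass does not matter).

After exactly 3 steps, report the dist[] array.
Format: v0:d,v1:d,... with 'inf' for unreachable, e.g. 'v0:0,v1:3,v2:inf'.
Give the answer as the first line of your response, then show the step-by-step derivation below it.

v0:inf,v1:17,v2:13,v3:21,v4:32,v5:0,v6:52,v7:29

step 1: dist = v0:inf,v1:17,v2:13,v3:inf,v4:inf,v5:0,v6:inf,v7:inf
step 2: dist = v0:inf,v1:17,v2:13,v3:21,v4:32,v5:0,v6:inf,v7:29
step 3: dist = v0:inf,v1:17,v2:13,v3:21,v4:32,v5:0,v6:52,v7:29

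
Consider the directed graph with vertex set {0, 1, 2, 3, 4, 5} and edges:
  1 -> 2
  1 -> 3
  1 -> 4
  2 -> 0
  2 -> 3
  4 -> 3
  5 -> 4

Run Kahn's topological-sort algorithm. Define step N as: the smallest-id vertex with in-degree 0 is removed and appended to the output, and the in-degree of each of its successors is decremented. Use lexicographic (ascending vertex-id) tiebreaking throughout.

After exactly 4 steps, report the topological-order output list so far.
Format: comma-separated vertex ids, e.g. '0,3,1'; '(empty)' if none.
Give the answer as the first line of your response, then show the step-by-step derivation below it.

1,2,0,5

step 1: output 1; order=[1]; indeg=(1,0,0,2,1,0)
step 2: output 2; order=[1,2]; indeg=(0,0,0,1,1,0)
step 3: output 0; order=[1,2,0]; indeg=(0,0,0,1,1,0)
step 4: output 5; order=[1,2,0,5]; indeg=(0,0,0,1,0,0)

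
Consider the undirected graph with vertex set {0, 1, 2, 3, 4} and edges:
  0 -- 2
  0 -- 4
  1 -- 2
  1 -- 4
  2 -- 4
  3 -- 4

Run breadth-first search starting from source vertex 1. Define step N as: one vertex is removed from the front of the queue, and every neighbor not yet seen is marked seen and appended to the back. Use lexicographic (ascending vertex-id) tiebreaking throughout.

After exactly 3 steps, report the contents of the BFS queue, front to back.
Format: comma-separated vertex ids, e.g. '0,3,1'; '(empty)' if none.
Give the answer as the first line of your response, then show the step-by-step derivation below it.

0,3

step 1: dequeue 1; queue=[2,4]; order=1
step 2: dequeue 2; queue=[4,0]; order=1,2
step 3: dequeue 4; queue=[0,3]; order=1,2,4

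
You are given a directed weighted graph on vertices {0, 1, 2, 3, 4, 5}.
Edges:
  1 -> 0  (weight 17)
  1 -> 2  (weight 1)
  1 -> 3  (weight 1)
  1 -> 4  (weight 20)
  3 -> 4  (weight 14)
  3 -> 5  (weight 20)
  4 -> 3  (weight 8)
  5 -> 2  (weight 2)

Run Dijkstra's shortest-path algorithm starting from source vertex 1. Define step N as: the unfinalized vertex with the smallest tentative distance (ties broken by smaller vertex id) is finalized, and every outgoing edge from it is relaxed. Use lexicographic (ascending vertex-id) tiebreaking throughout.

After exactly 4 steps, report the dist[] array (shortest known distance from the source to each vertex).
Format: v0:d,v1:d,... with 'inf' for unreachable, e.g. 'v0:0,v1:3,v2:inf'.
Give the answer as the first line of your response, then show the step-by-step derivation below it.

v0:17,v1:0,v2:1,v3:1,v4:15,v5:21

step 1: dist = v0:17,v1:0,v2:1,v3:1,v4:20,v5:inf
step 2: dist = v0:17,v1:0,v2:1,v3:1,v4:20,v5:inf
step 3: dist = v0:17,v1:0,v2:1,v3:1,v4:15,v5:21
step 4: dist = v0:17,v1:0,v2:1,v3:1,v4:15,v5:21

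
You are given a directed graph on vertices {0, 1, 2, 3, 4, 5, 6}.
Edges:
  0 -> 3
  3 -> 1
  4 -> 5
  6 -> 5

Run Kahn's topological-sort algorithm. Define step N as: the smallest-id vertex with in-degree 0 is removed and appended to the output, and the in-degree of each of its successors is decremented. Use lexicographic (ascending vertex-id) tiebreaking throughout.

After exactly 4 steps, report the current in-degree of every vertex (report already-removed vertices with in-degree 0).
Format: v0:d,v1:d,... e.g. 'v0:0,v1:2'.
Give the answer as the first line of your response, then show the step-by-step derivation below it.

v0:0,v1:0,v2:0,v3:0,v4:0,v5:2,v6:0

step 1: output 0; order=[0]; indeg=(0,1,0,0,0,2,0)
step 2: output 2; order=[0,2]; indeg=(0,1,0,0,0,2,0)
step 3: output 3; order=[0,2,3]; indeg=(0,0,0,0,0,2,0)
step 4: output 1; order=[0,2,3,1]; indeg=(0,0,0,0,0,2,0)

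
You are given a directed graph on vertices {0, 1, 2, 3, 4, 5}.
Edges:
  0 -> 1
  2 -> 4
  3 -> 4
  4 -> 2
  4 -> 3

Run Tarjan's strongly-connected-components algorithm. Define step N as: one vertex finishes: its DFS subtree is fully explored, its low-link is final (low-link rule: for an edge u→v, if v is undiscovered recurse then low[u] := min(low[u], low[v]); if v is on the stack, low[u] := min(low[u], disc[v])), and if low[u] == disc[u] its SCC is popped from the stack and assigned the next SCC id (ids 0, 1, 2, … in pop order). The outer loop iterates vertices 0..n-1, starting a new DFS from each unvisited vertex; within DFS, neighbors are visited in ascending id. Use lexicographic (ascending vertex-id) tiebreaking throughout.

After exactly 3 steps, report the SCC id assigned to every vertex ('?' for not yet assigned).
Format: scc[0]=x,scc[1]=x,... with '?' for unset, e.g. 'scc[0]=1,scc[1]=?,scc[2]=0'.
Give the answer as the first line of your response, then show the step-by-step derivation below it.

scc[0]=1,scc[1]=0,scc[2]=?,scc[3]=?,scc[4]=?,scc[5]=?

step 1: low=(low[0]=0,low[1]=1,low[2]=?,low[3]=?,low[4]=?,low[5]=?); scc=(scc[0]=?,scc[1]=0,scc[2]=?,scc[3]=?,scc[4]=?,scc[5]=?)
step 2: low=(low[0]=0,low[1]=1,low[2]=?,low[3]=?,low[4]=?,low[5]=?); scc=(scc[0]=1,scc[1]=0,scc[2]=?,scc[3]=?,scc[4]=?,scc[5]=?)
step 3: low=(low[0]=0,low[1]=1,low[2]=2,low[3]=3,low[4]=2,low[5]=?); scc=(scc[0]=1,scc[1]=0,scc[2]=?,scc[3]=?,scc[4]=?,scc[5]=?)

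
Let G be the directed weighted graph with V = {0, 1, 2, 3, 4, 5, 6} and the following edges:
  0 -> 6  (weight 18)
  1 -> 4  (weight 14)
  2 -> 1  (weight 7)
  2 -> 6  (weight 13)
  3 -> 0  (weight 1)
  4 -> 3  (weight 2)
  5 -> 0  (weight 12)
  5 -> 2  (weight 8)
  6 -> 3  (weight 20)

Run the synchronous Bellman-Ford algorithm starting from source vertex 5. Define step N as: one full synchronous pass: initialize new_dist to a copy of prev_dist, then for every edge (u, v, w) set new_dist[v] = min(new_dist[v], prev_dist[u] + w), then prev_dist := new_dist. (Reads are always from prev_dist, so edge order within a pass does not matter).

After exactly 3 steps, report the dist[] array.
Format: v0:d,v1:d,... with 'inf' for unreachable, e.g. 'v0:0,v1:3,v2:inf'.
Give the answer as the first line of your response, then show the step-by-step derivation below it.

v0:12,v1:15,v2:8,v3:41,v4:29,v5:0,v6:21

step 1: dist = v0:12,v1:inf,v2:8,v3:inf,v4:inf,v5:0,v6:inf
step 2: dist = v0:12,v1:15,v2:8,v3:inf,v4:inf,v5:0,v6:21
step 3: dist = v0:12,v1:15,v2:8,v3:41,v4:29,v5:0,v6:21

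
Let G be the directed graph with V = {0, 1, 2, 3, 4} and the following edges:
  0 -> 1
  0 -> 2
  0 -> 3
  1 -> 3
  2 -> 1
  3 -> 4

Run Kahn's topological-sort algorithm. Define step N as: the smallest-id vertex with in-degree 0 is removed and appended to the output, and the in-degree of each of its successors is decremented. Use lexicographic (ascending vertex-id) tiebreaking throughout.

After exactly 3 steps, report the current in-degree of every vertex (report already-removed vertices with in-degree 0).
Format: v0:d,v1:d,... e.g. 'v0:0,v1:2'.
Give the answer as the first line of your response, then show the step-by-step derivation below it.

v0:0,v1:0,v2:0,v3:0,v4:1

step 1: output 0; order=[0]; indeg=(0,1,0,1,1)
step 2: output 2; order=[0,2]; indeg=(0,0,0,1,1)
step 3: output 1; order=[0,2,1]; indeg=(0,0,0,0,1)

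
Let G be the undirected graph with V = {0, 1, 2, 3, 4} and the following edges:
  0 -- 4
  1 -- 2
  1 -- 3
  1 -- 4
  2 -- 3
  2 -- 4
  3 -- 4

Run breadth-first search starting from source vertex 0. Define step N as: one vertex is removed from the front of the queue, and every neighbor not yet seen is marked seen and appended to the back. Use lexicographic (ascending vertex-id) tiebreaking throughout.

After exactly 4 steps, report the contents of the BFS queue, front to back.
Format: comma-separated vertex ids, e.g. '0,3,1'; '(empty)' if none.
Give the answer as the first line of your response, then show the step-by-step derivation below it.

3

step 1: dequeue 0; queue=[4]; order=0
step 2: dequeue 4; queue=[1,2,3]; order=0,4
step 3: dequeue 1; queue=[2,3]; order=0,4,1
step 4: dequeue 2; queue=[3]; order=0,4,1,2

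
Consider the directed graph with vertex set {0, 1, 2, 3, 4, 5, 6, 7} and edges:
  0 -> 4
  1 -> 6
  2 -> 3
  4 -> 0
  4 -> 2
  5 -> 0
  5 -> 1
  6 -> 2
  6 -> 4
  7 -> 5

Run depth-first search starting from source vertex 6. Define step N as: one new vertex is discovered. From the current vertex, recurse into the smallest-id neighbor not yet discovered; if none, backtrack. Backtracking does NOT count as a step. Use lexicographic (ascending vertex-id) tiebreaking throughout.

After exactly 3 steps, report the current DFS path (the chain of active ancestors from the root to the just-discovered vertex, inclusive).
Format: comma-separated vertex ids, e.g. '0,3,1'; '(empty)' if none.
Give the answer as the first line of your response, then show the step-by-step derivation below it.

6,2,3

step 1: discover 6; path=6; order=6
step 2: discover 2; path=6>2; order=6,2
step 3: discover 3; path=6>2>3; order=6,2,3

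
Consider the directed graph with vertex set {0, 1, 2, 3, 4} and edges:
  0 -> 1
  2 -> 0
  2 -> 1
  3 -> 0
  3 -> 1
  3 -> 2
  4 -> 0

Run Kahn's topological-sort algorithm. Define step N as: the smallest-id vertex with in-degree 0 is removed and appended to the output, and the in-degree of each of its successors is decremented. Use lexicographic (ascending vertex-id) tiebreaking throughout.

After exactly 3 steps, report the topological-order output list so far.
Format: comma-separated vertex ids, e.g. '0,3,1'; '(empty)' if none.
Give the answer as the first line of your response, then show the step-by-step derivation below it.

3,2,4

step 1: output 3; order=[3]; indeg=(2,2,0,0,0)
step 2: output 2; order=[3,2]; indeg=(1,1,0,0,0)
step 3: output 4; order=[3,2,4]; indeg=(0,1,0,0,0)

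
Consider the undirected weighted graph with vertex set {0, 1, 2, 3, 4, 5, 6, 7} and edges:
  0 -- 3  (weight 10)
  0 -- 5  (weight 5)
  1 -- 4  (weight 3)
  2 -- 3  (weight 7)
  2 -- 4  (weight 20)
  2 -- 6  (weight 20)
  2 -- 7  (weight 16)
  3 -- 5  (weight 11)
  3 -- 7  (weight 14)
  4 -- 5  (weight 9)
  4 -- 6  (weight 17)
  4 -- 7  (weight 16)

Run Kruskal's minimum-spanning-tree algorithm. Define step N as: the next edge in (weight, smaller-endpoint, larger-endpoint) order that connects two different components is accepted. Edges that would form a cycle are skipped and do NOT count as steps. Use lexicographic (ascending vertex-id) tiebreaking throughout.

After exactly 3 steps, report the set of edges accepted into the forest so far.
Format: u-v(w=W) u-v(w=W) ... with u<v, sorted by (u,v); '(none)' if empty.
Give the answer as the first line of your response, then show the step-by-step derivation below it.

0-5(w=5) 1-4(w=3) 2-3(w=7)

step 1: add edge 1-4 (w=3); MST = {1-4(w=3)}
step 2: add edge 0-5 (w=5); MST = {0-5(w=5) 1-4(w=3)}
step 3: add edge 2-3 (w=7); MST = {0-5(w=5) 1-4(w=3) 2-3(w=7)}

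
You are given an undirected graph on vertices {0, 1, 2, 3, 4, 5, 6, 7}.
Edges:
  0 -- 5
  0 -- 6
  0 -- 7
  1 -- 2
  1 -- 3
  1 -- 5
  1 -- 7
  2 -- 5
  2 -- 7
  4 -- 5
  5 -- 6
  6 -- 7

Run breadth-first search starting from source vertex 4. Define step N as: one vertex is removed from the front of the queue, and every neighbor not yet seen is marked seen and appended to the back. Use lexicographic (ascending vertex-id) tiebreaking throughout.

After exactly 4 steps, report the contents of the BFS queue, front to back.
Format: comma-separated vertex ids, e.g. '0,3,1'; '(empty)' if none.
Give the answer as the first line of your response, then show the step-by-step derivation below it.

2,6,7,3

step 1: dequeue 4; queue=[5]; order=4
step 2: dequeue 5; queue=[0,1,2,6]; order=4,5
step 3: dequeue 0; queue=[1,2,6,7]; order=4,5,0
step 4: dequeue 1; queue=[2,6,7,3]; order=4,5,0,1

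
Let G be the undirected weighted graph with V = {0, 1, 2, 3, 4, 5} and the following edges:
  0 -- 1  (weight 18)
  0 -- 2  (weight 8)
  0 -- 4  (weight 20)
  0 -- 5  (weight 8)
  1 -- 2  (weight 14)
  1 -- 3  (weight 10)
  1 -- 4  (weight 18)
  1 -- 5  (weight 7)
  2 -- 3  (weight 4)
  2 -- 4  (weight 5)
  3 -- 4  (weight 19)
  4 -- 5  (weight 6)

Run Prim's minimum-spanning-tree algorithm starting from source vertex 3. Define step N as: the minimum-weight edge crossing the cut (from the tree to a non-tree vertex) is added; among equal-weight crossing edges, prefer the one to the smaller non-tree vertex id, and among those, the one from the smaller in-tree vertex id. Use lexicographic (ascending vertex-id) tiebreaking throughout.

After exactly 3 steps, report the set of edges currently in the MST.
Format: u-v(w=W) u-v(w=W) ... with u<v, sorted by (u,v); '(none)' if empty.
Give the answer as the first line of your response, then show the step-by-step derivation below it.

2-3(w=4) 2-4(w=5) 4-5(w=6)

step 1: add edge 2-3 (w=4); MST = {2-3(w=4)}
step 2: add edge 2-4 (w=5); MST = {2-3(w=4) 2-4(w=5)}
step 3: add edge 4-5 (w=6); MST = {2-3(w=4) 2-4(w=5) 4-5(w=6)}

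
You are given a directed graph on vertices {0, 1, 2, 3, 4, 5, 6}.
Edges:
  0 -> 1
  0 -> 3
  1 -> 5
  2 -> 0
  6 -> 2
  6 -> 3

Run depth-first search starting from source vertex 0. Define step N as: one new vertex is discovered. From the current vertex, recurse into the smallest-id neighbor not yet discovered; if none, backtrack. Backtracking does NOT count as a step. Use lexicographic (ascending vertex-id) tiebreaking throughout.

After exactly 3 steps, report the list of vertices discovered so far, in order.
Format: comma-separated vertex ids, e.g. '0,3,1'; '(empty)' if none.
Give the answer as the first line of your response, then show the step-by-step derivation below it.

0,1,5

step 1: discover 0; path=0; order=0
step 2: discover 1; path=0>1; order=0,1
step 3: discover 5; path=0>1>5; order=0,1,5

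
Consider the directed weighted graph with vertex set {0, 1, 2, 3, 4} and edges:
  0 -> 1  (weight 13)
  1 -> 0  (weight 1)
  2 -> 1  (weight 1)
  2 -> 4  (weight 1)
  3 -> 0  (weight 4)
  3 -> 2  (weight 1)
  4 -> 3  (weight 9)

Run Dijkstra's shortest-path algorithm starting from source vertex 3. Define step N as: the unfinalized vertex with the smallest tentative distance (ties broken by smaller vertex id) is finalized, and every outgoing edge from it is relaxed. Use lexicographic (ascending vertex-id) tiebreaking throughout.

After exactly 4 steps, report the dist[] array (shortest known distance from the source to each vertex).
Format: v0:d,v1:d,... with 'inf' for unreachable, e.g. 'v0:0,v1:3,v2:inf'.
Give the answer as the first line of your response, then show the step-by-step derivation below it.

v0:3,v1:2,v2:1,v3:0,v4:2

step 1: dist = v0:4,v1:inf,v2:1,v3:0,v4:inf
step 2: dist = v0:4,v1:2,v2:1,v3:0,v4:2
step 3: dist = v0:3,v1:2,v2:1,v3:0,v4:2
step 4: dist = v0:3,v1:2,v2:1,v3:0,v4:2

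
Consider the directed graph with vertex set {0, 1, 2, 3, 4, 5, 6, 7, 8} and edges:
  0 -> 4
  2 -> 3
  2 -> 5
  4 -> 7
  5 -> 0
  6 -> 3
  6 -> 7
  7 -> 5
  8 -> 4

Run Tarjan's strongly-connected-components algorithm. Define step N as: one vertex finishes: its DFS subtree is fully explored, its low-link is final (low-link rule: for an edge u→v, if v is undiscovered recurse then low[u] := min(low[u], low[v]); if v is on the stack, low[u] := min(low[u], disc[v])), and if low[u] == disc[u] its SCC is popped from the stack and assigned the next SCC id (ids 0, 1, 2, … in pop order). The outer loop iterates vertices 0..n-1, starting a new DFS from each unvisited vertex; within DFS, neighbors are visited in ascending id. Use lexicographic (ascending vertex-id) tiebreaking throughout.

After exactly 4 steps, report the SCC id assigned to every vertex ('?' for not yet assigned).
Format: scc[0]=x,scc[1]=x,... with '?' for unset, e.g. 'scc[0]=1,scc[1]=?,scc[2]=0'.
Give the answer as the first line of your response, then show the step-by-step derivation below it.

scc[0]=0,scc[1]=?,scc[2]=?,scc[3]=?,scc[4]=0,scc[5]=0,scc[6]=?,scc[7]=0,scc[8]=?

step 1: low=(low[0]=0,low[1]=?,low[2]=?,low[3]=?,low[4]=1,low[5]=0,low[6]=?,low[7]=2,low[8]=?); scc=(scc[0]=?,scc[1]=?,scc[2]=?,scc[3]=?,scc[4]=?,scc[5]=?,scc[6]=?,scc[7]=?,scc[8]=?)
step 2: low=(low[0]=0,low[1]=?,low[2]=?,low[3]=?,low[4]=1,low[5]=0,low[6]=?,low[7]=0,low[8]=?); scc=(scc[0]=?,scc[1]=?,scc[2]=?,scc[3]=?,scc[4]=?,scc[5]=?,scc[6]=?,scc[7]=?,scc[8]=?)
step 3: low=(low[0]=0,low[1]=?,low[2]=?,low[3]=?,low[4]=0,low[5]=0,low[6]=?,low[7]=0,low[8]=?); scc=(scc[0]=?,scc[1]=?,scc[2]=?,scc[3]=?,scc[4]=?,scc[5]=?,scc[6]=?,scc[7]=?,scc[8]=?)
step 4: low=(low[0]=0,low[1]=?,low[2]=?,low[3]=?,low[4]=0,low[5]=0,low[6]=?,low[7]=0,low[8]=?); scc=(scc[0]=0,scc[1]=?,scc[2]=?,scc[3]=?,scc[4]=0,scc[5]=0,scc[6]=?,scc[7]=0,scc[8]=?)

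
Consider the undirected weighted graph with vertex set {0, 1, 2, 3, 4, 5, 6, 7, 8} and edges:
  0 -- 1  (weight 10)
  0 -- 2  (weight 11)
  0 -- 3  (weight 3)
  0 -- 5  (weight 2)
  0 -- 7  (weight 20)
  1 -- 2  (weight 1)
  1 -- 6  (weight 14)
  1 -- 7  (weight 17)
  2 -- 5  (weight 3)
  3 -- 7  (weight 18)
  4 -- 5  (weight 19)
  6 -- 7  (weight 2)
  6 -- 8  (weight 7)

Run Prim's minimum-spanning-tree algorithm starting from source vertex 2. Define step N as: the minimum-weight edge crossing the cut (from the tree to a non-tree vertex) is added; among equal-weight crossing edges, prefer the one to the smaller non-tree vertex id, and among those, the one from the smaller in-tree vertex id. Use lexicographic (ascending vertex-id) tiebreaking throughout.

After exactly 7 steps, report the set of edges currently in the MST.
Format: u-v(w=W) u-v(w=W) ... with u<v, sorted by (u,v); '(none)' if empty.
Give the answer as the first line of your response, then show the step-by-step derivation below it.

0-3(w=3) 0-5(w=2) 1-2(w=1) 1-6(w=14) 2-5(w=3) 6-7(w=2) 6-8(w=7)

step 1: add edge 1-2 (w=1); MST = {1-2(w=1)}
step 2: add edge 2-5 (w=3); MST = {1-2(w=1) 2-5(w=3)}
step 3: add edge 0-5 (w=2); MST = {0-5(w=2) 1-2(w=1) 2-5(w=3)}
step 4: add edge 0-3 (w=3); MST = {0-3(w=3) 0-5(w=2) 1-2(w=1) 2-5(w=3)}
step 5: add edge 1-6 (w=14); MST = {0-3(w=3) 0-5(w=2) 1-2(w=1) 1-6(w=14) 2-5(w=3)}
step 6: add edge 6-7 (w=2); MST = {0-3(w=3) 0-5(w=2) 1-2(w=1) 1-6(w=14) 2-5(w=3) 6-7(w=2)}
step 7: add edge 6-8 (w=7); MST = {0-3(w=3) 0-5(w=2) 1-2(w=1) 1-6(w=14) 2-5(w=3) 6-7(w=2) 6-8(w=7)}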